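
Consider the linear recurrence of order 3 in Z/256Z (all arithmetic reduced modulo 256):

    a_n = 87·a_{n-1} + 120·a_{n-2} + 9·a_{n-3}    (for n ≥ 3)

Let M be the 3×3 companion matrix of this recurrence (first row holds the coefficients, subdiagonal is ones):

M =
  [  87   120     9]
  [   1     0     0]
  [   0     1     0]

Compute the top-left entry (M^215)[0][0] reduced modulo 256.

50

(M^215)[0][0] is the top entry after applying M 215 times to the unit state (1, 0, 0). Equivalently it is h_{217} for the auxiliary sequence (h_n) obeying the same recurrence with h_2 = 1 and h_i = 0 for 0 ≤ i < 2:
h_3 = 87·1 + 120·0 + 9·0 = 87
h_4 = 87·87 + 120·1 + 9·0 = 9
h_5 = 87·9 + 120·87 + 9·1 = 224
h_6 = 87·224 + 120·9 + 9·87 = 103
h_7 = 87·103 + 120·224 + 9·9 = 82
h_8 = 87·82 + 120·103 + 9·224 = 6
Continuing the recurrence:
  h_9 = 25;  h_10 = 49;  h_11 = 149;  h_12 = 124;  h_13 = 181;  h_14 = 224
  h_15 = 84;  h_16 = 233;  h_17 = 111;  h_18 = 229;  h_19 = 12;  h_20 = 83
  h_21 = 226;  h_22 = 34;  h_23 = 105;  h_24 = 145;  h_25 = 177;  h_26 = 208
  h_27 = 193;  h_28 = 80;  h_29 = 248;  h_30 = 145;  h_31 = 87;  h_32 = 65
  h_33 = 248;  h_34 = 207;  h_35 = 226;  h_36 = 142;  h_37 = 121;  h_38 = 161
  h_39 = 109;  h_40 = 196;  h_41 = 93;  h_42 = 80;  h_43 = 172;  h_44 = 57
  h_45 = 207;  h_46 = 29;  h_47 = 228;  h_48 = 91;  h_49 = 210;  h_50 = 10
  h_51 = 9;  h_52 = 33;  h_53 = 201;  h_54 = 24;  h_55 = 137;  h_56 = 224
  h_57 = 48;  h_58 = 33;  h_59 = 151;  h_60 = 121;  h_61 = 16;  h_62 = 119
  h_63 = 50;  h_64 = 86;  h_65 = 217;  h_66 = 209;  h_67 = 197;  h_68 = 140
  h_69 = 69;  h_70 = 0;  h_71 = 68;  h_72 = 137;  h_73 = 111;  h_74 = 85
  h_75 = 188;  h_76 = 163;  h_77 = 130;  h_78 = 50;  h_79 = 169;  h_80 = 113
  h_81 = 97;  h_82 = 224;  h_83 = 145;  h_84 = 176;  h_85 = 168;  h_86 = 177
  h_87 = 23;  h_88 = 177;  h_89 = 40;  h_90 = 95;  h_91 = 66;  h_92 = 94
  h_93 = 57;  h_94 = 193;  h_95 = 157;  h_96 = 212;  h_97 = 109;  h_98 = 240
  h_99 = 28;  h_100 = 217;  h_101 = 79;  h_102 = 141;  h_103 = 148;  h_104 = 43
  h_105 = 242;  h_106 = 154;  h_107 = 73;  h_108 = 129;  h_109 = 121;  h_110 = 40
  h_111 = 217;  h_112 = 192;  h_113 = 96;  h_114 = 65;  h_115 = 215;  h_116 = 233
  h_117 = 64;  h_118 = 135;  h_119 = 18;  h_120 = 166;  h_121 = 153;  h_122 = 113
  h_123 = 245;  h_124 = 156;  h_125 = 213;  h_126 = 32;  h_127 = 52;  h_128 = 41
  h_129 = 111;  h_130 = 197;  h_131 = 108;  h_132 = 243;  h_133 = 34;  h_134 = 66
  h_135 = 233;  h_136 = 81;  h_137 = 17;  h_138 = 240;  h_139 = 97;  h_140 = 16
  h_141 = 88;  h_142 = 209;  h_143 = 215;  h_144 = 33;  h_145 = 88;  h_146 = 239
  h_147 = 162;  h_148 = 46;  h_149 = 249;  h_150 = 225;  h_151 = 205;  h_152 = 228
  h_153 = 125;  h_154 = 144;  h_155 = 140;  h_156 = 121;  h_157 = 207;  h_158 = 253
  h_159 = 68;  h_160 = 251;  h_161 = 18;  h_162 = 42;  h_163 = 137;  h_164 = 225
  h_165 = 41;  h_166 = 56;  h_167 = 41;  h_168 = 160;  h_169 = 144;  h_170 = 97
  h_171 = 23;  h_172 = 89;  h_173 = 112;  h_174 = 151;  h_175 = 242;  h_176 = 246
  h_177 = 89;  h_178 = 17;  h_179 = 37;  h_180 = 172;  h_181 = 101;  h_182 = 64
  h_183 = 36;  h_184 = 201;  h_185 = 111;  h_186 = 53;  h_187 = 28;  h_188 = 67
  h_189 = 194;  h_190 = 82;  h_191 = 41;  h_192 = 49;  h_193 = 193;  h_194 = 0
  h_195 = 49;  h_196 = 112;  h_197 = 8;  h_198 = 241;  h_199 = 151;  h_200 = 145
  h_201 = 136;  h_202 = 127;  h_203 = 2;  h_204 = 254;  h_205 = 185;  h_206 = 1
  h_207 = 253;  h_208 = 244;  h_209 = 141;  h_210 = 48;  h_211 = 252;  h_212 = 25
  h_213 = 79;  h_214 = 109;  h_215 = 244
h_216 = 87·244 + 120·109 + 9·79 = 203
h_217 = 87·203 + 120·244 + 9·109 = 50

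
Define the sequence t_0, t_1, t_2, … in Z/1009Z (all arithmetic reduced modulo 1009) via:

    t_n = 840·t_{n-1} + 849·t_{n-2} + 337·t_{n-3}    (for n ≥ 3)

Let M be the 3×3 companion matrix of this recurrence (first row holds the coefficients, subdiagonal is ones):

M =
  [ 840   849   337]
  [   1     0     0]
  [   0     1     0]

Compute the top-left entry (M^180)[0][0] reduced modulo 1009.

896

(M^180)[0][0] is the top entry after applying M 180 times to the unit state (1, 0, 0). Equivalently it is h_{182} for the auxiliary sequence (h_n) obeying the same recurrence with h_2 = 1 and h_i = 0 for 0 ≤ i < 2:
h_3 = 840·1 + 849·0 + 337·0 = 840
h_4 = 840·840 + 849·1 + 337·0 = 149
h_5 = 840·149 + 849·840 + 337·1 = 178
h_6 = 840·178 + 849·149 + 337·840 = 115
h_7 = 840·115 + 849·178 + 337·149 = 280
h_8 = 840·280 + 849·115 + 337·178 = 320
Continuing the recurrence:
  h_9 = 415;  h_10 = 268;  h_11 = 184;  h_12 = 294;  h_13 = 91;  h_14 = 598
  h_15 = 609;  h_16 = 569;  h_17 = 862;  h_18 = 803;  h_19 = 864;  h_20 = 863
  h_21 = 650;  h_22 = 860;  h_23 = 122;  h_24 = 292;  h_25 = 990;  h_26 = 632
  h_27 = 690;  h_28 = 874;  h_29 = 283;  h_30 = 467;  h_31 = 823;  h_32 = 626
  h_33 = 625;  h_34 = 936;  h_35 = 201;  h_36 = 662;  h_37 = 873;  h_38 = 945
  h_39 = 393;  h_40 = 909;  h_41 = 55;  h_42 = 913;  h_43 = 967;  h_44 = 633
  h_45 = 579;  h_46 = 623;  h_47 = 259;  h_48 = 213;  h_49 = 335;  h_50 = 624
  h_51 = 508;  h_52 = 860;  h_53 = 821;  h_54 = 792;  h_55 = 396;  h_56 = 295
  h_57 = 321;  h_58 = 724;  h_59 = 365;  h_60 = 273;  h_61 = 209;  h_62 = 617
  h_63 = 702;  h_64 = 389;  h_65 = 607;  h_66 = 112;  h_67 = 919;  h_68 = 49
  h_69 = 476;  h_70 = 448;  h_71 = 856;  h_72 = 572;  h_73 = 86;  h_74 = 798
  h_75 = 755;  h_76 = 732;  h_77 = 202;  h_78 = 259;  h_79 = 72;  h_80 = 340
  h_81 = 141;  h_82 = 521;  h_83 = 944;  h_84 = 367;  h_85 = 856;  h_86 = 727
  h_87 = 71;  h_88 = 731;  h_89 = 119;  h_90 = 873;  h_91 = 59;  h_92 = 433
  h_93 = 703;  h_94 = 299;  h_95 = 63;  h_96 = 840;  h_97 = 182;  h_98 = 360
  h_99 = 401;  h_100 = 541;  h_101 = 37;  h_102 = 955;  h_103 = 876;  h_104 = 199
  h_105 = 730;  h_106 = 760;  h_107 = 416;  h_108 = 629;  h_109 = 521;  h_110 = 944
  h_111 = 356;  h_112 = 697;  h_113 = 97;  h_114 = 131;  h_115 = 475;  h_116 = 66
  h_117 = 380;  h_118 = 539;  h_119 = 512;  h_120 = 697;  h_121 = 92;  h_122 = 71
  h_123 = 316;  h_124 = 546;  h_125 = 155;  h_126 = 0;  h_127 = 789;  h_128 = 623
  h_129 = 543;  h_130 = 789;  h_131 = 829;  h_132 = 397;  h_133 = 575;  h_134 = 625
  h_135 = 740;  h_136 = 1003;  h_137 = 411;  h_138 = 270;  h_139 = 605;  h_140 = 125
  h_141 = 308;  h_142 = 663;  h_143 = 869;  h_144 = 187;  h_145 = 320;  h_146 = 999
  h_147 = 392;  h_148 = 814;  h_149 = 162;  h_150 = 720;  h_151 = 593;  h_152 = 617
  h_153 = 100;  h_154 = 474;  h_155 = 833;  h_156 = 721;  h_157 = 464;  h_158 = 171
  h_159 = 596;  h_160 = 32;  h_161 = 246;  h_162 = 790;  h_163 = 363;  h_164 = 91
  h_165 = 52;  h_166 = 101;  h_167 = 233;  h_168 = 329;  h_169 = 687;  h_170 = 588
  h_171 = 463;  h_172 = 670;  h_173 = 756;  h_174 = 778;  h_175 = 591;  h_176 = 143
  h_177 = 181;  h_178 = 402;  h_179 = 734;  h_180 = 774
h_181 = 840·774 + 849·734 + 337·402 = 236
h_182 = 840·236 + 849·774 + 337·734 = 896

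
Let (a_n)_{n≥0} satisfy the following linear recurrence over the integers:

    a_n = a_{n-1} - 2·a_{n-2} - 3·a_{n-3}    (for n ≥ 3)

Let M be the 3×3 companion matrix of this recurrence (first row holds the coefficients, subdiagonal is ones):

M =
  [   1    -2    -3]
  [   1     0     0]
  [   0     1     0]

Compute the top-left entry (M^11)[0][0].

429

(M^11)[0][0] is the top entry after applying M 11 times to the unit state (1, 0, 0). Equivalently it is h_{13} for the auxiliary sequence (h_n) obeying the same recurrence with h_2 = 1 and h_i = 0 for 0 ≤ i < 2:
h_3 = 1·1 + -2·0 + -3·0 = 1
h_4 = 1·1 + -2·1 + -3·0 = -1
h_5 = 1·-1 + -2·1 + -3·1 = -6
h_6 = 1·-6 + -2·-1 + -3·1 = -7
h_7 = 1·-7 + -2·-6 + -3·-1 = 8
h_8 = 1·8 + -2·-7 + -3·-6 = 40
h_9 = 1·40 + -2·8 + -3·-7 = 45
h_10 = 1·45 + -2·40 + -3·8 = -59
h_11 = 1·-59 + -2·45 + -3·40 = -269
h_12 = 1·-269 + -2·-59 + -3·45 = -286
h_13 = 1·-286 + -2·-269 + -3·-59 = 429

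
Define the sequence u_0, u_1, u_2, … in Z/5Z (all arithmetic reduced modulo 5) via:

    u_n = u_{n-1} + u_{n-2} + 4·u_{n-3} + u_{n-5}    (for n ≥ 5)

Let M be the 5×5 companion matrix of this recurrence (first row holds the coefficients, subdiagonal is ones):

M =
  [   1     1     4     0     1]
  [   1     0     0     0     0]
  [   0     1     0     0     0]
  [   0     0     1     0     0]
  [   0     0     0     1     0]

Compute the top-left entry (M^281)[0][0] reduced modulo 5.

(M^281)[0][0] is the top entry after applying M 281 times to the unit state (1, 0, 0, 0, 0). Equivalently it is h_{285} for the auxiliary sequence (h_n) obeying the same recurrence with h_4 = 1 and h_i = 0 for 0 ≤ i < 4:
h_5 = 1·1 + 1·0 + 4·0 + 0·0 + 1·0 = 1
h_6 = 1·1 + 1·1 + 4·0 + 0·0 + 1·0 = 2
h_7 = 1·2 + 1·1 + 4·1 + 0·0 + 1·0 = 2
h_8 = 1·2 + 1·2 + 4·1 + 0·1 + 1·0 = 3
h_9 = 1·3 + 1·2 + 4·2 + 0·1 + 1·1 = 4
h_10 = 1·4 + 1·3 + 4·2 + 0·2 + 1·1 = 1
Continuing the recurrence:
  h_11 = 4;  h_12 = 3;  h_13 = 4;  h_14 = 2;  h_15 = 4;  h_16 = 1
  h_17 = 1;  h_18 = 2;  h_19 = 4;  h_20 = 4;  h_21 = 2;  h_22 = 3
  h_23 = 3;  h_24 = 3;  h_25 = 2;  h_26 = 4;  h_27 = 1;  h_28 = 1
  h_29 = 1;  h_30 = 3;  h_31 = 2;  h_32 = 0;  h_33 = 0;  h_34 = 4
  h_35 = 2;  h_36 = 3;  h_37 = 1;  h_38 = 2;  h_39 = 4;  h_40 = 2
  h_41 = 2;  h_42 = 1;  h_43 = 3;  h_44 = 1;  h_45 = 0;  h_46 = 0
  h_47 = 0;  h_48 = 3;  h_49 = 4;  h_50 = 2;  h_51 = 3;  h_52 = 1
  h_53 = 0;  h_54 = 2;  h_55 = 3;  h_56 = 3;  h_57 = 0;  h_58 = 0
  h_59 = 4;  h_60 = 2;  h_61 = 4;  h_62 = 2;  h_63 = 4;  h_64 = 1
  h_65 = 0;  h_66 = 1;  h_67 = 2;  h_68 = 2;  h_69 = 4;  h_70 = 4
  h_71 = 2;  h_72 = 4;  h_73 = 4;  h_74 = 0;  h_75 = 4;  h_76 = 2
  h_77 = 0;  h_78 = 2;  h_79 = 0;  h_80 = 1;  h_81 = 1;  h_82 = 2
  h_83 = 4;  h_84 = 0;  h_85 = 3;  h_86 = 0;  h_87 = 0;  h_88 = 1
  h_89 = 1;  h_90 = 0;  h_91 = 0;  h_92 = 4;  h_93 = 0;  h_94 = 0
  h_95 = 1;  h_96 = 1;  h_97 = 1;  h_98 = 1;  h_99 = 1;  h_100 = 2
  h_101 = 3;  h_102 = 0;  h_103 = 2;  h_104 = 0;  h_105 = 4;  h_106 = 0
  h_107 = 4;  h_108 = 2;  h_109 = 1;  h_110 = 3;  h_111 = 2;  h_112 = 3
  h_113 = 4;  h_114 = 1;  h_115 = 0;  h_116 = 4;  h_117 = 1;  h_118 = 4
  h_119 = 2;  h_120 = 0;  h_121 = 2;  h_122 = 1;  h_123 = 2;  h_124 = 3
  h_125 = 4;  h_126 = 2;  h_127 = 4;  h_128 = 4;  h_129 = 4;  h_130 = 3
  h_131 = 0;  h_132 = 3;  h_133 = 4;  h_134 = 1;  h_135 = 0;  h_136 = 2
  h_137 = 4;  h_138 = 0;  h_139 = 3;  h_140 = 4;  h_141 = 4;  h_142 = 4
  h_143 = 4;  h_144 = 2;  h_145 = 1;  h_146 = 3;  h_147 = 1;  h_148 = 2
  h_149 = 2;  h_150 = 4;  h_151 = 2;  h_152 = 0;  h_153 = 0;  h_154 = 0
  h_155 = 4;  h_156 = 1;  h_157 = 0;  h_158 = 2;  h_159 = 1;  h_160 = 2
  h_161 = 2;  h_162 = 3;  h_163 = 0;  h_164 = 2;  h_165 = 1;  h_166 = 0
  h_167 = 2;  h_168 = 1;  h_169 = 0;  h_170 = 0;  h_171 = 4;  h_172 = 1
  h_173 = 1;  h_174 = 3;  h_175 = 3;  h_176 = 4;  h_177 = 0;  h_178 = 2
  h_179 = 1;  h_180 = 1;  h_181 = 4;  h_182 = 4;  h_183 = 4;  h_184 = 0
  h_185 = 1;  h_186 = 1;  h_187 = 1;  h_188 = 0;  h_189 = 0;  h_190 = 0
  h_191 = 1;  h_192 = 2;  h_193 = 3;  h_194 = 4;  h_195 = 0;  h_196 = 2
  h_197 = 0;  h_198 = 0;  h_199 = 2;  h_200 = 2;  h_201 = 1;  h_202 = 1
  h_203 = 0;  h_204 = 2;  h_205 = 3;  h_206 = 1;  h_207 = 3;  h_208 = 1
  h_209 = 0;  h_210 = 1;  h_211 = 1;  h_212 = 0;  h_213 = 1;  h_214 = 0
  h_215 = 2;  h_216 = 2;  h_217 = 4;  h_218 = 0;  h_219 = 2;  h_220 = 0
  h_221 = 4;  h_222 = 1;  h_223 = 0;  h_224 = 4;  h_225 = 3;  h_226 = 1
  h_227 = 1;  h_228 = 4;  h_229 = 3;  h_230 = 4;  h_231 = 4;  h_232 = 1
  h_233 = 0;  h_234 = 0;  h_235 = 3;  h_236 = 2;  h_237 = 1;  h_238 = 0
  h_239 = 4;  h_240 = 1;  h_241 = 2;  h_242 = 0;  h_243 = 1;  h_244 = 3
  h_245 = 0;  h_246 = 4;  h_247 = 1;  h_248 = 1;  h_249 = 1;  h_250 = 1
  h_251 = 0;  h_252 = 1;  h_253 = 1;  h_254 = 3;  h_255 = 4;  h_256 = 1
  h_257 = 3;  h_258 = 1;  h_259 = 1;  h_260 = 3;  h_261 = 4;  h_262 = 4
  h_263 = 1;  h_264 = 2;  h_265 = 2;  h_266 = 2;  h_267 = 1;  h_268 = 2
  h_269 = 3;  h_270 = 1;  h_271 = 4;  h_272 = 3;  h_273 = 3;  h_274 = 0
  h_275 = 1;  h_276 = 2;  h_277 = 1;  h_278 = 0;  h_279 = 4;  h_280 = 4
  h_281 = 0;  h_282 = 1;  h_283 = 2
h_284 = 1·2 + 1·1 + 4·0 + 0·4 + 1·4 = 2
h_285 = 1·2 + 1·2 + 4·1 + 0·0 + 1·4 = 2

2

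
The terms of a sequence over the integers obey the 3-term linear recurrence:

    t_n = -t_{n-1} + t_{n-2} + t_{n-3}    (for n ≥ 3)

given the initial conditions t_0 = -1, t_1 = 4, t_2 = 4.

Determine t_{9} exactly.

t_3 = -1·4 + 1·4 + 1·-1 = -1
t_4 = -1·-1 + 1·4 + 1·4 = 9
t_5 = -1·9 + 1·-1 + 1·4 = -6
t_6 = -1·-6 + 1·9 + 1·-1 = 14
t_7 = -1·14 + 1·-6 + 1·9 = -11
t_8 = -1·-11 + 1·14 + 1·-6 = 19
t_9 = -1·19 + 1·-11 + 1·14 = -16

-16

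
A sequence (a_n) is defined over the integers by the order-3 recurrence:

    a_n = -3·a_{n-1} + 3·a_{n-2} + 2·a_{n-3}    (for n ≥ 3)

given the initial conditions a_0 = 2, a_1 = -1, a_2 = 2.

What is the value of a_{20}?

20079996734

a_3 = -3·2 + 3·-1 + 2·2 = -5
a_4 = -3·-5 + 3·2 + 2·-1 = 19
a_5 = -3·19 + 3·-5 + 2·2 = -68
a_6 = -3·-68 + 3·19 + 2·-5 = 251
a_7 = -3·251 + 3·-68 + 2·19 = -919
a_8 = -3·-919 + 3·251 + 2·-68 = 3374
a_9 = -3·3374 + 3·-919 + 2·251 = -12377
a_10 = -3·-12377 + 3·3374 + 2·-919 = 45415
a_11 = -3·45415 + 3·-12377 + 2·3374 = -166628
a_12 = -3·-166628 + 3·45415 + 2·-12377 = 611375
a_13 = -3·611375 + 3·-166628 + 2·45415 = -2243179
a_14 = -3·-2243179 + 3·611375 + 2·-166628 = 8230406
a_15 = -3·8230406 + 3·-2243179 + 2·611375 = -30198005
a_16 = -3·-30198005 + 3·8230406 + 2·-2243179 = 110798875
a_17 = -3·110798875 + 3·-30198005 + 2·8230406 = -406529828
a_18 = -3·-406529828 + 3·110798875 + 2·-30198005 = 1491590099
a_19 = -3·1491590099 + 3·-406529828 + 2·110798875 = -5472762031
a_20 = -3·-5472762031 + 3·1491590099 + 2·-406529828 = 20079996734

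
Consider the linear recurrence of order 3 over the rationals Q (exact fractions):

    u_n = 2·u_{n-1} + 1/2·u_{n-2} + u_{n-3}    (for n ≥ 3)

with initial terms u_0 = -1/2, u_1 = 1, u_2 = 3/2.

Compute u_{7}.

u_3 = 2·3/2 + 1/2·1 + 1·-1/2 = 3
u_4 = 2·3 + 1/2·3/2 + 1·1 = 31/4
u_5 = 2·31/4 + 1/2·3 + 1·3/2 = 37/2
u_6 = 2·37/2 + 1/2·31/4 + 1·3 = 351/8
u_7 = 2·351/8 + 1/2·37/2 + 1·31/4 = 419/4

419/4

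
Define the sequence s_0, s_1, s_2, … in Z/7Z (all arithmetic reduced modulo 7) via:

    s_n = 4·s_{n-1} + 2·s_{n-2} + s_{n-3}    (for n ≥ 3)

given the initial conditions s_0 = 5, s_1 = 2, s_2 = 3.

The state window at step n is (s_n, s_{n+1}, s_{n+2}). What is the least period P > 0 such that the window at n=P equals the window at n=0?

n=0: window = (5, 2, 3)
n=1: window = (2, 3, 0)
n=2: window = (3, 0, 1)
n=3: window = (0, 1, 0)
n=4: window = (1, 0, 2)
n=5: window = (0, 2, 2)
n=6: window = (2, 2, 5)
n=7: window = (2, 5, 5)
n=8: window = (5, 5, 4)
n=9: window = (5, 4, 3)
n=10: window = (4, 3, 4)
n=11: window = (3, 4, 5)
n=12: window = (4, 5, 3)
n=13: window = (5, 3, 5)
n=14: window = (3, 5, 3)
n=15: window = (5, 3, 4)
n=16: window = (3, 4, 6)
n=17: window = (4, 6, 0)
n=18: window = (6, 0, 2)
n=19: window = (0, 2, 0)
n=20: window = (2, 0, 4)
n=21: window = (0, 4, 4)
n=22: window = (4, 4, 3)
n=23: window = (4, 3, 3)
n=24: window = (3, 3, 1)
n=25: window = (3, 1, 6)
n=26: window = (1, 6, 1)
n=27: window = (6, 1, 3)
n=28: window = (1, 3, 6)
n=29: window = (3, 6, 3)
n=30: window = (6, 3, 6)
n=31: window = (3, 6, 1)
n=32: window = (6, 1, 5)
n=33: window = (1, 5, 0)
n=34: window = (5, 0, 4)
n=35: window = (0, 4, 0)
n=36: window = (4, 0, 1)
n=37: window = (0, 1, 1)
n=38: window = (1, 1, 6)
n=39: window = (1, 6, 6)
n=40: window = (6, 6, 2)
…
n=46: window = (5, 6, 5)
n=47: window = (6, 5, 2)
n=48: window = (5, 2, 3)
window at n=48 equals window at n=0 → period = 48

48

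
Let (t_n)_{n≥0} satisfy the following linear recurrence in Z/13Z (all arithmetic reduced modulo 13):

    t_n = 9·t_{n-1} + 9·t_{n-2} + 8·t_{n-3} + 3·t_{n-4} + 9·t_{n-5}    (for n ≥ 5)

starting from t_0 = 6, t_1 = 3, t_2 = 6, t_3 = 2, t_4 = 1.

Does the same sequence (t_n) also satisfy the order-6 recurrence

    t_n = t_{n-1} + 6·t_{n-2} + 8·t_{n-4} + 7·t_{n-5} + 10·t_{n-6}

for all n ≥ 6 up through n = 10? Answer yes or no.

Terms t_0..t_10: 6, 3, 6, 2, 1, 8, 12, 1, 7, 6, 12
n=6: candidate gives 0, actual t_6 = 12 ✗

no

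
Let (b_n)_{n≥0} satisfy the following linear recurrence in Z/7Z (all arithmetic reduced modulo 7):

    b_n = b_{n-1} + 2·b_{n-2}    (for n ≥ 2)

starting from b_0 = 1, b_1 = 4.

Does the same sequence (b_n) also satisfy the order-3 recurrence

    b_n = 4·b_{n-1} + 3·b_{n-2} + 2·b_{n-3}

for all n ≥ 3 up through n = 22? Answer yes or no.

no

Terms b_0..b_22: 1, 4, 6, 0, 5, 5, 1, 4, 6, 0, 5, 5, 1, 4, 6, 0, 5, 5, 1, 4, 6, 0, 5
n=3: candidate gives 3, actual b_3 = 0 ✗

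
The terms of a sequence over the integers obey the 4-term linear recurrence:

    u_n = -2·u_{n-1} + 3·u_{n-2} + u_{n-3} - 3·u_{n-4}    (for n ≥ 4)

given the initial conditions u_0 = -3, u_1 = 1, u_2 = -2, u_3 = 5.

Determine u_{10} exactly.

-3197

u_4 = -2·5 + 3·-2 + 1·1 + -3·-3 = -6
u_5 = -2·-6 + 3·5 + 1·-2 + -3·1 = 22
u_6 = -2·22 + 3·-6 + 1·5 + -3·-2 = -51
u_7 = -2·-51 + 3·22 + 1·-6 + -3·5 = 147
u_8 = -2·147 + 3·-51 + 1·22 + -3·-6 = -407
u_9 = -2·-407 + 3·147 + 1·-51 + -3·22 = 1138
u_10 = -2·1138 + 3·-407 + 1·147 + -3·-51 = -3197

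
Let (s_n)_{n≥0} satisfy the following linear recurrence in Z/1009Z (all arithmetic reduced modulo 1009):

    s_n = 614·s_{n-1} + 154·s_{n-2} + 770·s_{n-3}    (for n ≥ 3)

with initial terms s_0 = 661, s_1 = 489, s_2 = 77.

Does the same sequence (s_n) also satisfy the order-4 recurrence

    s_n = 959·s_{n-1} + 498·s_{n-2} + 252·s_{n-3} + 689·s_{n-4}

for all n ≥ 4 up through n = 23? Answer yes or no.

Terms s_0..s_23: 661, 489, 77, 929, 244, 31, 55, 408, 332, 276, 991, 536, 46, 64, 5, 923, 273, 824, 465, 63, 130, 585, 913, 76
n=4: candidate gives 468, actual s_4 = 244 ✗

no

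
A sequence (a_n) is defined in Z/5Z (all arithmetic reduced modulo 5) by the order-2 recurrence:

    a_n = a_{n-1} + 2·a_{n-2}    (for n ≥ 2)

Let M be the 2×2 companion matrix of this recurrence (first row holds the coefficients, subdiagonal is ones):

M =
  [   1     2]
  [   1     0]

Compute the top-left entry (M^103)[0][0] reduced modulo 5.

0

(M^103)[0][0] is the top entry after applying M 103 times to the unit state (1, 0). Equivalently it is h_{104} for the auxiliary sequence (h_n) obeying the same recurrence with h_1 = 1 and h_i = 0 for 0 ≤ i < 1:
h_2 = 1·1 + 2·0 = 1
h_3 = 1·1 + 2·1 = 3
h_4 = 1·3 + 2·1 = 0
h_5 = 1·0 + 2·3 = 1
(h_4, h_5) = (0, 1) = (h_0, h_1), so the sequence has period 4.
104 ≡ 0 (mod 4), hence h_104 = h_0 = 0.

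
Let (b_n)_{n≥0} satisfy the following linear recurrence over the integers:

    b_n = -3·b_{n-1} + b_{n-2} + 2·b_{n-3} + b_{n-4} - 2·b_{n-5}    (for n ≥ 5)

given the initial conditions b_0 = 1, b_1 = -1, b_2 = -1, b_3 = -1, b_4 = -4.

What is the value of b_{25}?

b_5 = -3·-4 + 1·-1 + 2·-1 + 1·-1 + -2·1 = 6
b_6 = -3·6 + 1·-4 + 2·-1 + 1·-1 + -2·-1 = -23
b_7 = -3·-23 + 1·6 + 2·-4 + 1·-1 + -2·-1 = 68
b_8 = -3·68 + 1·-23 + 2·6 + 1·-4 + -2·-1 = -217
b_9 = -3·-217 + 1·68 + 2·-23 + 1·6 + -2·-4 = 687
b_10 = -3·687 + 1·-217 + 2·68 + 1·-23 + -2·6 = -2177
b_11 = -3·-2177 + 1·687 + 2·-217 + 1·68 + -2·-23 = 6898
b_12 = -3·6898 + 1·-2177 + 2·687 + 1·-217 + -2·68 = -21850
b_13 = -3·-21850 + 1·6898 + 2·-2177 + 1·687 + -2·-217 = 69215
b_14 = -3·69215 + 1·-21850 + 2·6898 + 1·-2177 + -2·687 = -219250
b_15 = -3·-219250 + 1·69215 + 2·-21850 + 1·6898 + -2·-2177 = 694517
b_16 = -3·694517 + 1·-219250 + 2·69215 + 1·-21850 + -2·6898 = -2200017
b_17 = -3·-2200017 + 1·694517 + 2·-219250 + 1·69215 + -2·-21850 = 6968983
b_18 = -3·6968983 + 1·-2200017 + 2·694517 + 1·-219250 + -2·69215 = -22075612
b_19 = -3·-22075612 + 1·6968983 + 2·-2200017 + 1·694517 + -2·-219250 = 69928802
b_20 = -3·69928802 + 1·-22075612 + 2·6968983 + 1·-2200017 + -2·694517 = -221513103
b_21 = -3·-221513103 + 1·69928802 + 2·-22075612 + 1·6968983 + -2·-2200017 = 701685904
b_22 = -3·701685904 + 1·-221513103 + 2·69928802 + 1·-22075612 + -2·6968983 = -2222726789
b_23 = -3·-2222726789 + 1·701685904 + 2·-221513103 + 1·69928802 + -2·-22075612 = 7040920091
b_24 = -3·7040920091 + 1·-2222726789 + 2·701685904 + 1·-221513103 + -2·69928802 = -22303485961
b_25 = -3·-22303485961 + 1·7040920091 + 2·-2222726789 + 1·701685904 + -2·-221513103 = 70650636506

70650636506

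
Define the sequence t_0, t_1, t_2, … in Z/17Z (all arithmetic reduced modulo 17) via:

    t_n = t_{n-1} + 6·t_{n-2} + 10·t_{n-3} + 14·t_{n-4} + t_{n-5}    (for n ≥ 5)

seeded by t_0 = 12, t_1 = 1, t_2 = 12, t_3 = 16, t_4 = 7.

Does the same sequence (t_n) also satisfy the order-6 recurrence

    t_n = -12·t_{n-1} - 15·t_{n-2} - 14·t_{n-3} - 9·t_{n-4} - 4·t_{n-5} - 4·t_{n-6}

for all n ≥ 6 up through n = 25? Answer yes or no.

yes

Terms t_0..t_25: 12, 1, 12, 16, 7, 11, 8, 6, 6, 11, 9, 6, 5, 2, 8, 10, 1, 4, 3, 15, 12, 2, 15, 3, 7, 11
n=6: candidate gives 8, actual t_6 = 8 ✓
n=7: candidate gives 6, actual t_7 = 6 ✓
n=8: candidate gives 6, actual t_8 = 6 ✓
n=9: candidate gives 11, actual t_9 = 11 ✓
n=10: candidate gives 9, actual t_10 = 9 ✓
n=11: candidate gives 6, actual t_11 = 6 ✓
n=12: candidate gives 5, actual t_12 = 5 ✓
n=13: candidate gives 2, actual t_13 = 2 ✓
n=14: candidate gives 8, actual t_14 = 8 ✓
n=15: candidate gives 10, actual t_15 = 10 ✓
n=16: candidate gives 1, actual t_16 = 1 ✓
n=17: candidate gives 4, actual t_17 = 4 ✓
n=18: candidate gives 3, actual t_18 = 3 ✓
n=19: candidate gives 15, actual t_19 = 15 ✓
n=20: candidate gives 12, actual t_20 = 12 ✓
n=21: candidate gives 2, actual t_21 = 2 ✓
n=22: candidate gives 15, actual t_22 = 15 ✓
n=23: candidate gives 3, actual t_23 = 3 ✓
n=24: candidate gives 7, actual t_24 = 7 ✓
n=25: candidate gives 11, actual t_25 = 11 ✓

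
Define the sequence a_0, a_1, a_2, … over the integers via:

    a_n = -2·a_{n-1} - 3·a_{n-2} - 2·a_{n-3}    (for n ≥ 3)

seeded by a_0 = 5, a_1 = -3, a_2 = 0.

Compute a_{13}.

131

a_3 = -2·0 + -3·-3 + -2·5 = -1
a_4 = -2·-1 + -3·0 + -2·-3 = 8
a_5 = -2·8 + -3·-1 + -2·0 = -13
a_6 = -2·-13 + -3·8 + -2·-1 = 4
a_7 = -2·4 + -3·-13 + -2·8 = 15
a_8 = -2·15 + -3·4 + -2·-13 = -16
a_9 = -2·-16 + -3·15 + -2·4 = -21
a_10 = -2·-21 + -3·-16 + -2·15 = 60
a_11 = -2·60 + -3·-21 + -2·-16 = -25
a_12 = -2·-25 + -3·60 + -2·-21 = -88
a_13 = -2·-88 + -3·-25 + -2·60 = 131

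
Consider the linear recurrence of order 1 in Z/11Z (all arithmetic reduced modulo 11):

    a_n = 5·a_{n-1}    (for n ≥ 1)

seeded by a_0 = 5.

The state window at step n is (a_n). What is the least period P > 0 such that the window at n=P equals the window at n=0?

n=0: window = (5)
n=1: window = (3)
n=2: window = (4)
n=3: window = (9)
n=4: window = (1)
n=5: window = (5)
window at n=5 equals window at n=0 → period = 5

5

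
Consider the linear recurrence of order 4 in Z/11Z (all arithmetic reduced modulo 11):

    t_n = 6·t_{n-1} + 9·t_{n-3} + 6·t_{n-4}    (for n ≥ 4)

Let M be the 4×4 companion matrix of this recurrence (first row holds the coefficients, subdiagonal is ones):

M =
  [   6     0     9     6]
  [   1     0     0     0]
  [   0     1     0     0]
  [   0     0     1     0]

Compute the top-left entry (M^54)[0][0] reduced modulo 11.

(M^54)[0][0] is the top entry after applying M 54 times to the unit state (1, 0, 0, 0). Equivalently it is h_{57} for the auxiliary sequence (h_n) obeying the same recurrence with h_3 = 1 and h_i = 0 for 0 ≤ i < 3:
h_4 = 6·1 + 0·0 + 9·0 + 6·0 = 6
h_5 = 6·6 + 0·1 + 9·0 + 6·0 = 3
h_6 = 6·3 + 0·6 + 9·1 + 6·0 = 5
h_7 = 6·5 + 0·3 + 9·6 + 6·1 = 2
h_8 = 6·2 + 0·5 + 9·3 + 6·6 = 9
h_9 = 6·9 + 0·2 + 9·5 + 6·3 = 7
h_10 = 6·7 + 0·9 + 9·2 + 6·5 = 2
h_11 = 6·2 + 0·7 + 9·9 + 6·2 = 6
h_12 = 6·6 + 0·2 + 9·7 + 6·9 = 10
h_13 = 6·10 + 0·6 + 9·2 + 6·7 = 10
h_14 = 6·10 + 0·10 + 9·6 + 6·2 = 5
h_15 = 6·5 + 0·10 + 9·10 + 6·6 = 2
h_16 = 6·2 + 0·5 + 9·10 + 6·10 = 8
h_17 = 6·8 + 0·2 + 9·5 + 6·10 = 10
h_18 = 6·10 + 0·8 + 9·2 + 6·5 = 9
h_19 = 6·9 + 0·10 + 9·8 + 6·2 = 6
h_20 = 6·6 + 0·9 + 9·10 + 6·8 = 9
h_21 = 6·9 + 0·6 + 9·9 + 6·10 = 8
h_22 = 6·8 + 0·9 + 9·6 + 6·9 = 2
h_23 = 6·2 + 0·8 + 9·9 + 6·6 = 8
h_24 = 6·8 + 0·2 + 9·8 + 6·9 = 9
h_25 = 6·9 + 0·8 + 9·2 + 6·8 = 10
h_26 = 6·10 + 0·9 + 9·8 + 6·2 = 1
h_27 = 6·1 + 0·10 + 9·9 + 6·8 = 3
h_28 = 6·3 + 0·1 + 9·10 + 6·9 = 8
h_29 = 6·8 + 0·3 + 9·1 + 6·10 = 7
h_30 = 6·7 + 0·8 + 9·3 + 6·1 = 9
h_31 = 6·9 + 0·7 + 9·8 + 6·3 = 1
h_32 = 6·1 + 0·9 + 9·7 + 6·8 = 7
h_33 = 6·7 + 0·1 + 9·9 + 6·7 = 0
h_34 = 6·0 + 0·7 + 9·1 + 6·9 = 8
h_35 = 6·8 + 0·0 + 9·7 + 6·1 = 7
h_36 = 6·7 + 0·8 + 9·0 + 6·7 = 7
h_37 = 6·7 + 0·7 + 9·8 + 6·0 = 4
h_38 = 6·4 + 0·7 + 9·7 + 6·8 = 3
h_39 = 6·3 + 0·4 + 9·7 + 6·7 = 2
h_40 = 6·2 + 0·3 + 9·4 + 6·7 = 2
h_41 = 6·2 + 0·2 + 9·3 + 6·4 = 8
h_42 = 6·8 + 0·2 + 9·2 + 6·3 = 7
h_43 = 6·7 + 0·8 + 9·2 + 6·2 = 6
h_44 = 6·6 + 0·7 + 9·8 + 6·2 = 10
h_45 = 6·10 + 0·6 + 9·7 + 6·8 = 6
h_46 = 6·6 + 0·10 + 9·6 + 6·7 = 0
h_47 = 6·0 + 0·6 + 9·10 + 6·6 = 5
h_48 = 6·5 + 0·0 + 9·6 + 6·10 = 1
h_49 = 6·1 + 0·5 + 9·0 + 6·6 = 9
h_50 = 6·9 + 0·1 + 9·5 + 6·0 = 0
h_51 = 6·0 + 0·9 + 9·1 + 6·5 = 6
h_52 = 6·6 + 0·0 + 9·9 + 6·1 = 2
h_53 = 6·2 + 0·6 + 9·0 + 6·9 = 0
h_54 = 6·0 + 0·2 + 9·6 + 6·0 = 10
h_55 = 6·10 + 0·0 + 9·2 + 6·6 = 4
h_56 = 6·4 + 0·10 + 9·0 + 6·2 = 3
h_57 = 6·3 + 0·4 + 9·10 + 6·0 = 9

9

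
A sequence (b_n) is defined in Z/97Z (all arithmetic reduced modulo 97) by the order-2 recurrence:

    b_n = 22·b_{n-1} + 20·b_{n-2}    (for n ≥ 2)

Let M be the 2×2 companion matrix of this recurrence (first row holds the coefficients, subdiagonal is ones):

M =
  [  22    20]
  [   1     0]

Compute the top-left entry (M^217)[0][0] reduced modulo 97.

(M^217)[0][0] is the top entry after applying M 217 times to the unit state (1, 0). Equivalently it is h_{218} for the auxiliary sequence (h_n) obeying the same recurrence with h_1 = 1 and h_i = 0 for 0 ≤ i < 1:
h_2 = 22·1 + 20·0 = 22
h_3 = 22·22 + 20·1 = 19
h_4 = 22·19 + 20·22 = 82
h_5 = 22·82 + 20·19 = 50
h_6 = 22·50 + 20·82 = 24
h_7 = 22·24 + 20·50 = 73
h_8 = 22·73 + 20·24 = 49
h_9 = 22·49 + 20·73 = 16
h_10 = 22·16 + 20·49 = 71
h_11 = 22·71 + 20·16 = 39
h_12 = 22·39 + 20·71 = 47
h_13 = 22·47 + 20·39 = 68
h_14 = 22·68 + 20·47 = 11
h_15 = 22·11 + 20·68 = 50
h_16 = 22·50 + 20·11 = 59
h_17 = 22·59 + 20·50 = 67
h_18 = 22·67 + 20·59 = 35
h_19 = 22·35 + 20·67 = 73
h_20 = 22·73 + 20·35 = 75
h_21 = 22·75 + 20·73 = 6
h_22 = 22·6 + 20·75 = 80
h_23 = 22·80 + 20·6 = 37
h_24 = 22·37 + 20·80 = 86
h_25 = 22·86 + 20·37 = 13
h_26 = 22·13 + 20·86 = 66
h_27 = 22·66 + 20·13 = 63
h_28 = 22·63 + 20·66 = 87
h_29 = 22·87 + 20·63 = 70
h_30 = 22·70 + 20·87 = 79
h_31 = 22·79 + 20·70 = 34
h_32 = 22·34 + 20·79 = 0
h_33 = 22·0 + 20·34 = 1
(h_32, h_33) = (0, 1) = (h_0, h_1), so the sequence has period 32.
218 ≡ 26 (mod 32), hence h_218 = h_26 = 66.

66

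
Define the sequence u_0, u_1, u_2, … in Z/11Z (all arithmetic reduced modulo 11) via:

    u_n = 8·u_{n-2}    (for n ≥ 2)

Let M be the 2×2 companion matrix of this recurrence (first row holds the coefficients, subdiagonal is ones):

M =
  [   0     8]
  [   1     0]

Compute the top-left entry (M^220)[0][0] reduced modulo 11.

(M^220)[0][0] is the top entry after applying M 220 times to the unit state (1, 0). Equivalently it is h_{221} for the auxiliary sequence (h_n) obeying the same recurrence with h_1 = 1 and h_i = 0 for 0 ≤ i < 1:
h_2 = 0·1 + 8·0 = 0
h_3 = 0·0 + 8·1 = 8
h_4 = 0·8 + 8·0 = 0
h_5 = 0·0 + 8·8 = 9
h_6 = 0·9 + 8·0 = 0
h_7 = 0·0 + 8·9 = 6
h_8 = 0·6 + 8·0 = 0
h_9 = 0·0 + 8·6 = 4
h_10 = 0·4 + 8·0 = 0
h_11 = 0·0 + 8·4 = 10
h_12 = 0·10 + 8·0 = 0
h_13 = 0·0 + 8·10 = 3
h_14 = 0·3 + 8·0 = 0
h_15 = 0·0 + 8·3 = 2
h_16 = 0·2 + 8·0 = 0
h_17 = 0·0 + 8·2 = 5
h_18 = 0·5 + 8·0 = 0
h_19 = 0·0 + 8·5 = 7
h_20 = 0·7 + 8·0 = 0
h_21 = 0·0 + 8·7 = 1
(h_20, h_21) = (0, 1) = (h_0, h_1), so the sequence has period 20.
221 ≡ 1 (mod 20), hence h_221 = h_1 = 1.

1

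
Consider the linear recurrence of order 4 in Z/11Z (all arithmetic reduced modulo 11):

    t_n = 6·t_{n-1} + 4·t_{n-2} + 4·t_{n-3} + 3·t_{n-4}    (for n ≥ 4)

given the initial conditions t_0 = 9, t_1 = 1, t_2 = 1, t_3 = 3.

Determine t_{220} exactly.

t_4 = 6·3 + 4·1 + 4·1 + 3·9 = 9
t_5 = 6·9 + 4·3 + 4·1 + 3·1 = 7
t_6 = 6·7 + 4·9 + 4·3 + 3·1 = 5
t_7 = 6·5 + 4·7 + 4·9 + 3·3 = 4
t_8 = 6·4 + 4·5 + 4·7 + 3·9 = 0
t_9 = 6·0 + 4·4 + 4·5 + 3·7 = 2
Continuing the recurrence:
  t_10 = 10;  t_11 = 3;  t_12 = 0;  t_13 = 3;  t_14 = 5;  t_15 = 7
  t_16 = 8;  t_17 = 6;  t_18 = 1;  t_19 = 6;  t_20 = 0;  t_21 = 2
  t_22 = 6;  t_23 = 7;  t_24 = 8;  t_25 = 7;  t_26 = 10;  t_27 = 9
  t_28 = 3;  t_29 = 5;  t_30 = 9;  t_31 = 3;  t_32 = 6;  t_33 = 0
  t_34 = 8;  t_35 = 4;  t_36 = 8;  t_37 = 8;  t_38 = 10;  t_39 = 4
  t_40 = 10;  t_41 = 8;  t_42 = 2;  t_43 = 8;  t_44 = 8;  t_45 = 2
  t_46 = 5;  t_47 = 6;  t_48 = 0;  t_49 = 6;  t_50 = 9;  t_51 = 8
  t_52 = 9;  t_53 = 8;  t_54 = 0;  t_55 = 4;  t_56 = 6;  t_57 = 10
  t_58 = 1;  t_59 = 5;  t_60 = 4;  t_61 = 1;  t_62 = 1;  t_63 = 8
  t_64 = 2;  t_65 = 7;  t_66 = 8;  t_67 = 9;  t_68 = 10;  t_69 = 6
  t_70 = 4;  t_71 = 5;  t_72 = 1;  t_73 = 5;  t_74 = 0;  t_75 = 6
  t_76 = 4;  t_77 = 8;  t_78 = 0;  t_79 = 0;  t_80 = 0;  t_81 = 2
  t_82 = 1;  t_83 = 3;  t_84 = 8;  t_85 = 4;  t_86 = 5;  t_87 = 10
  t_88 = 10;  t_89 = 0;  t_90 = 7;  t_91 = 2;  t_92 = 4;  t_93 = 5
  t_94 = 9;  t_95 = 8;  t_96 = 6;  t_97 = 9;  t_98 = 5;  t_99 = 4
  t_100 = 10;  t_101 = 2;  t_102 = 6;  t_103 = 8;  t_104 = 0;  t_105 = 7
  t_106 = 4;  t_107 = 10;  t_108 = 5;  t_109 = 8;  t_110 = 10;  t_111 = 10
  t_112 = 4;  t_113 = 7;  t_114 = 7;  t_115 = 6;  t_116 = 5;  t_117 = 4
  t_118 = 1;  t_119 = 5;  t_120 = 10;  t_121 = 8;  t_122 = 1;  t_123 = 5
  t_124 = 8;  t_125 = 8;  t_126 = 4;  t_127 = 4;  t_128 = 8;  t_129 = 5
  t_130 = 2;  t_131 = 10;  t_132 = 2;  t_133 = 9;  t_134 = 9;  t_135 = 7
  t_136 = 10;  t_137 = 8;  t_138 = 0;  t_139 = 5;  t_140 = 4;  t_141 = 2
  t_142 = 4;  t_143 = 8;  t_144 = 7;  t_145 = 8;  t_146 = 10;  t_147 = 1
  t_148 = 0;  t_149 = 2;  t_150 = 2;  t_151 = 1;  t_152 = 0;  t_153 = 7
  t_154 = 8;  t_155 = 2;  t_156 = 6;  t_157 = 9;  t_158 = 0;  t_159 = 0
  t_160 = 10;  t_161 = 10;  t_162 = 1;  t_163 = 9;  t_164 = 7;  t_165 = 2
  t_166 = 2;  t_167 = 9;  t_168 = 3;  t_169 = 2;  t_170 = 0;  t_171 = 3
  t_172 = 2;  t_173 = 8;  t_174 = 2;  t_175 = 6;  t_176 = 5;  t_177 = 9
  t_178 = 5;  t_179 = 5;  t_180 = 2;  t_181 = 2;  t_182 = 0;  t_183 = 9
  t_184 = 2;  t_185 = 10;  t_186 = 5;  t_187 = 6;  t_188 = 3;  t_189 = 4
  t_190 = 9;  t_191 = 1;  t_192 = 1;  t_193 = 3;  t_194 = 9;  t_195 = 7
  t_196 = 5;  t_197 = 4;  t_198 = 0;  t_199 = 2;  t_200 = 10;  t_201 = 3
  t_202 = 0;  t_203 = 3;  t_204 = 5;  t_205 = 7;  t_206 = 8;  t_207 = 6
  t_208 = 1;  t_209 = 6;  t_210 = 0;  t_211 = 2;  t_212 = 6;  t_213 = 7
  t_214 = 8;  t_215 = 7;  t_216 = 10;  t_217 = 9;  t_218 = 3
t_219 = 6·3 + 4·9 + 4·10 + 3·7 = 5
t_220 = 6·5 + 4·3 + 4·9 + 3·10 = 9

9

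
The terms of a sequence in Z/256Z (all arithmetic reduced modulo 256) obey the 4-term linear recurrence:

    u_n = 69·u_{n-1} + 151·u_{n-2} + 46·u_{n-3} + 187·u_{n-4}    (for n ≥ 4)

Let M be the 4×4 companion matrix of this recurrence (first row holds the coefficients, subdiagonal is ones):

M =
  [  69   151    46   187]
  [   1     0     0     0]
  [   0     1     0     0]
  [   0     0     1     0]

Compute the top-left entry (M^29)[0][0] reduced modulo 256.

(M^29)[0][0] is the top entry after applying M 29 times to the unit state (1, 0, 0, 0). Equivalently it is h_{32} for the auxiliary sequence (h_n) obeying the same recurrence with h_3 = 1 and h_i = 0 for 0 ≤ i < 3:
h_4 = 69·1 + 151·0 + 46·0 + 187·0 = 69
h_5 = 69·69 + 151·1 + 46·0 + 187·0 = 48
h_6 = 69·48 + 151·69 + 46·1 + 187·0 = 209
h_7 = 69·209 + 151·48 + 46·69 + 187·1 = 198
h_8 = 69·198 + 151·209 + 46·48 + 187·69 = 172
h_9 = 69·172 + 151·198 + 46·209 + 187·48 = 196
h_10 = 69·196 + 151·172 + 46·198 + 187·209 = 135
h_11 = 69·135 + 151·196 + 46·172 + 187·198 = 137
h_12 = 69·137 + 151·135 + 46·196 + 187·172 = 106
h_13 = 69·106 + 151·137 + 46·135 + 187·196 = 207
h_14 = 69·207 + 151·106 + 46·137 + 187·135 = 140
h_15 = 69·140 + 151·207 + 46·106 + 187·137 = 244
h_16 = 69·244 + 151·140 + 46·207 + 187·106 = 248
h_17 = 69·248 + 151·244 + 46·140 + 187·207 = 33
h_18 = 69·33 + 151·248 + 46·244 + 187·140 = 73
h_19 = 69·73 + 151·33 + 46·248 + 187·244 = 240
h_20 = 69·240 + 151·73 + 46·33 + 187·248 = 213
h_21 = 69·213 + 151·240 + 46·73 + 187·33 = 50
h_22 = 69·50 + 151·213 + 46·240 + 187·73 = 144
h_23 = 69·144 + 151·50 + 46·213 + 187·240 = 228
h_24 = 69·228 + 151·144 + 46·50 + 187·213 = 247
h_25 = 69·247 + 151·228 + 46·144 + 187·50 = 117
h_26 = 69·117 + 151·247 + 46·228 + 187·144 = 98
h_27 = 69·98 + 151·117 + 46·247 + 187·228 = 91
h_28 = 69·91 + 151·98 + 46·117 + 187·247 = 200
h_29 = 69·200 + 151·91 + 46·98 + 187·117 = 168
h_30 = 69·168 + 151·200 + 46·91 + 187·98 = 48
h_31 = 69·48 + 151·168 + 46·200 + 187·91 = 113
h_32 = 69·113 + 151·48 + 46·168 + 187·200 = 13

13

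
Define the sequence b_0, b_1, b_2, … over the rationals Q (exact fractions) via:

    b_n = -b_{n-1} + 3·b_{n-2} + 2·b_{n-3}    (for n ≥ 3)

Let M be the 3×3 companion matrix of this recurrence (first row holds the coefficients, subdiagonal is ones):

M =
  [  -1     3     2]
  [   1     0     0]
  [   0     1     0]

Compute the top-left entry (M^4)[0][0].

(M^4)[0][0] is the top entry after applying M 4 times to the unit state (1, 0, 0). Equivalently it is h_{6} for the auxiliary sequence (h_n) obeying the same recurrence with h_2 = 1 and h_i = 0 for 0 ≤ i < 2:
h_3 = -1·1 + 3·0 + 2·0 = -1
h_4 = -1·-1 + 3·1 + 2·0 = 4
h_5 = -1·4 + 3·-1 + 2·1 = -5
h_6 = -1·-5 + 3·4 + 2·-1 = 15

15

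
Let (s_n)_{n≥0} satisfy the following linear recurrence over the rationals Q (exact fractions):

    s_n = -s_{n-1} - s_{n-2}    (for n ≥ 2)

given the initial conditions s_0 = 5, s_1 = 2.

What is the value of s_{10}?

2

s_2 = -1·2 + -1·5 = -7
s_3 = -1·-7 + -1·2 = 5
s_4 = -1·5 + -1·-7 = 2
(s_3, s_4) = (5, 2) = (s_0, s_1), so the sequence has period 3.
10 ≡ 1 (mod 3), hence s_10 = s_1 = 2.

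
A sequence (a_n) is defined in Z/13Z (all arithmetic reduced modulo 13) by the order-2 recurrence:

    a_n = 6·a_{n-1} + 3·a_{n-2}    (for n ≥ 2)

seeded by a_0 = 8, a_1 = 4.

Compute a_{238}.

6

a_2 = 6·4 + 3·8 = 9
a_3 = 6·9 + 3·4 = 1
a_4 = 6·1 + 3·9 = 7
a_5 = 6·7 + 3·1 = 6
a_6 = 6·6 + 3·7 = 5
a_7 = 6·5 + 3·6 = 9
a_8 = 6·9 + 3·5 = 4
a_9 = 6·4 + 3·9 = 12
a_10 = 6·12 + 3·4 = 6
a_11 = 6·6 + 3·12 = 7
a_12 = 6·7 + 3·6 = 8
a_13 = 6·8 + 3·7 = 4
(a_12, a_13) = (8, 4) = (a_0, a_1), so the sequence has period 12.
238 ≡ 10 (mod 12), hence a_238 = a_10 = 6.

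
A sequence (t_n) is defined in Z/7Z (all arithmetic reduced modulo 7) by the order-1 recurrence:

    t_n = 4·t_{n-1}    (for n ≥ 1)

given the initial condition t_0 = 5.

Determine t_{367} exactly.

t_1 = 4·5 = 6
t_2 = 4·6 = 3
t_3 = 4·3 = 5
(t_3) = (5) = (t_0), so the sequence has period 3.
367 ≡ 1 (mod 3), hence t_367 = t_1 = 6.

6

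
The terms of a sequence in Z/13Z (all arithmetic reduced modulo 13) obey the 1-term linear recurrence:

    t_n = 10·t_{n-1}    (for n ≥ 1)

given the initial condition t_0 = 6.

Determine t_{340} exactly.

t_1 = 10·6 = 8
t_2 = 10·8 = 2
t_3 = 10·2 = 7
t_4 = 10·7 = 5
t_5 = 10·5 = 11
t_6 = 10·11 = 6
(t_6) = (6) = (t_0), so the sequence has period 6.
340 ≡ 4 (mod 6), hence t_340 = t_4 = 5.

5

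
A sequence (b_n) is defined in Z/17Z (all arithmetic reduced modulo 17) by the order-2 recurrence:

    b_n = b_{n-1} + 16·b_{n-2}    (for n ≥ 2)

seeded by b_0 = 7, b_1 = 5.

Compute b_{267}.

10

b_2 = 1·5 + 16·7 = 15
b_3 = 1·15 + 16·5 = 10
b_4 = 1·10 + 16·15 = 12
b_5 = 1·12 + 16·10 = 2
b_6 = 1·2 + 16·12 = 7
b_7 = 1·7 + 16·2 = 5
(b_6, b_7) = (7, 5) = (b_0, b_1), so the sequence has period 6.
267 ≡ 3 (mod 6), hence b_267 = b_3 = 10.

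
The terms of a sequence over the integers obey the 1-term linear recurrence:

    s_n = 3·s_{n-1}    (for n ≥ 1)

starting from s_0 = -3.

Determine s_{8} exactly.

s_1 = 3·-3 = -9
s_2 = 3·-9 = -27
s_3 = 3·-27 = -81
s_4 = 3·-81 = -243
s_5 = 3·-243 = -729
s_6 = 3·-729 = -2187
s_7 = 3·-2187 = -6561
s_8 = 3·-6561 = -19683

-19683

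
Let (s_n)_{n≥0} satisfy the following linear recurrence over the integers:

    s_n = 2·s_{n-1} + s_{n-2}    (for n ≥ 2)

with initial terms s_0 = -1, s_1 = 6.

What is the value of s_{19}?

s_2 = 2·6 + 1·-1 = 11
s_3 = 2·11 + 1·6 = 28
s_4 = 2·28 + 1·11 = 67
s_5 = 2·67 + 1·28 = 162
s_6 = 2·162 + 1·67 = 391
s_7 = 2·391 + 1·162 = 944
s_8 = 2·944 + 1·391 = 2279
s_9 = 2·2279 + 1·944 = 5502
s_10 = 2·5502 + 1·2279 = 13283
s_11 = 2·13283 + 1·5502 = 32068
s_12 = 2·32068 + 1·13283 = 77419
s_13 = 2·77419 + 1·32068 = 186906
s_14 = 2·186906 + 1·77419 = 451231
s_15 = 2·451231 + 1·186906 = 1089368
s_16 = 2·1089368 + 1·451231 = 2629967
s_17 = 2·2629967 + 1·1089368 = 6349302
s_18 = 2·6349302 + 1·2629967 = 15328571
s_19 = 2·15328571 + 1·6349302 = 37006444

37006444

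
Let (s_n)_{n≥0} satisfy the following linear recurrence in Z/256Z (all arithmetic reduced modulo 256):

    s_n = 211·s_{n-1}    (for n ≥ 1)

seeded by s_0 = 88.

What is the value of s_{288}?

88

s_1 = 211·88 = 136
s_2 = 211·136 = 24
s_3 = 211·24 = 200
s_4 = 211·200 = 216
s_5 = 211·216 = 8
s_6 = 211·8 = 152
s_7 = 211·152 = 72
s_8 = 211·72 = 88
(s_8) = (88) = (s_0), so the sequence has period 8.
288 ≡ 0 (mod 8), hence s_288 = s_0 = 88.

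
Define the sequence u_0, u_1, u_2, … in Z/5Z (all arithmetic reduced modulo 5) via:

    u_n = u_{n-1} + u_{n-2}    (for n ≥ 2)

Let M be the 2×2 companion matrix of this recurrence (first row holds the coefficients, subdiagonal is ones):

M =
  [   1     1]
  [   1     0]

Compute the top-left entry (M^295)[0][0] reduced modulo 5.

2

(M^295)[0][0] is the top entry after applying M 295 times to the unit state (1, 0). Equivalently it is h_{296} for the auxiliary sequence (h_n) obeying the same recurrence with h_1 = 1 and h_i = 0 for 0 ≤ i < 1:
h_2 = 1·1 + 1·0 = 1
h_3 = 1·1 + 1·1 = 2
h_4 = 1·2 + 1·1 = 3
h_5 = 1·3 + 1·2 = 0
h_6 = 1·0 + 1·3 = 3
h_7 = 1·3 + 1·0 = 3
h_8 = 1·3 + 1·3 = 1
h_9 = 1·1 + 1·3 = 4
h_10 = 1·4 + 1·1 = 0
h_11 = 1·0 + 1·4 = 4
h_12 = 1·4 + 1·0 = 4
h_13 = 1·4 + 1·4 = 3
h_14 = 1·3 + 1·4 = 2
h_15 = 1·2 + 1·3 = 0
h_16 = 1·0 + 1·2 = 2
h_17 = 1·2 + 1·0 = 2
h_18 = 1·2 + 1·2 = 4
h_19 = 1·4 + 1·2 = 1
h_20 = 1·1 + 1·4 = 0
h_21 = 1·0 + 1·1 = 1
(h_20, h_21) = (0, 1) = (h_0, h_1), so the sequence has period 20.
296 ≡ 16 (mod 20), hence h_296 = h_16 = 2.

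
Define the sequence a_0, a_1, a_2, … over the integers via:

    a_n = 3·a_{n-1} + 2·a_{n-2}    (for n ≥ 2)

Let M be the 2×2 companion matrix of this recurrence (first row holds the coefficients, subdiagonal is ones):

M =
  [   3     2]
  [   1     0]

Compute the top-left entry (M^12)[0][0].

3598219

(M^12)[0][0] is the top entry after applying M 12 times to the unit state (1, 0). Equivalently it is h_{13} for the auxiliary sequence (h_n) obeying the same recurrence with h_1 = 1 and h_i = 0 for 0 ≤ i < 1:
h_2 = 3·1 + 2·0 = 3
h_3 = 3·3 + 2·1 = 11
h_4 = 3·11 + 2·3 = 39
h_5 = 3·39 + 2·11 = 139
h_6 = 3·139 + 2·39 = 495
h_7 = 3·495 + 2·139 = 1763
h_8 = 3·1763 + 2·495 = 6279
h_9 = 3·6279 + 2·1763 = 22363
h_10 = 3·22363 + 2·6279 = 79647
h_11 = 3·79647 + 2·22363 = 283667
h_12 = 3·283667 + 2·79647 = 1010295
h_13 = 3·1010295 + 2·283667 = 3598219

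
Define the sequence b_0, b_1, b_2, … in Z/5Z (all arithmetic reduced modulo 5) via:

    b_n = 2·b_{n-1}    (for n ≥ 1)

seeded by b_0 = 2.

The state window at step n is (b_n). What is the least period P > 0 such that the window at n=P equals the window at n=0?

4

n=0: window = (2)
n=1: window = (4)
n=2: window = (3)
n=3: window = (1)
n=4: window = (2)
window at n=4 equals window at n=0 → period = 4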